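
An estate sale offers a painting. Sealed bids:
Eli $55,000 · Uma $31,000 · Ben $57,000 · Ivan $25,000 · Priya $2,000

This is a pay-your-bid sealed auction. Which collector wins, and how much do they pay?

Ben pays $57,000

Rule: the highest bidder wins and pays their own bid.
Bids in order: 57,000 (Ben) > 55,000 (Eli) > 31,000 (Uma) > 25,000 (Ivan) > 2,000 (Priya)
Ben is highest → pays own bid, $57,000.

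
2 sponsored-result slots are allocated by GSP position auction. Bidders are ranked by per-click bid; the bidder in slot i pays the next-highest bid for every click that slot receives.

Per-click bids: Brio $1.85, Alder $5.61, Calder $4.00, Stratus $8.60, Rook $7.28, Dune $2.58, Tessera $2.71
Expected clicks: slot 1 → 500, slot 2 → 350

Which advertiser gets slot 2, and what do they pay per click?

Per-click bids in order: $8.60 (Stratus) > $7.28 (Rook) > $5.61 (Alder) > …
Slot 2 goes to the second-ranked bidder, Rook, who pays the next bid down: $5.61/click.

Rook; $5.61 per click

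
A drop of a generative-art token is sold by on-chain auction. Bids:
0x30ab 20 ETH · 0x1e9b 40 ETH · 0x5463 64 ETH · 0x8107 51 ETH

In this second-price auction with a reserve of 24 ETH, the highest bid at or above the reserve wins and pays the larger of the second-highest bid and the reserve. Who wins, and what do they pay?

0x5463 pays 51 ETH

Second-price auction with a reserve of 24 ETH: the highest bid at or above the reserve wins and pays the larger of the second-highest bid and the reserve.
Sorting bids: 64 (0x5463) > 51 (0x8107) > 40 (0x1e9b) > 20 (0x30ab)
Highest eligible bid: 0x5463 at 64 ETH.
Second-highest bid 51 ETH exceeds the reserve 24 ETH → payment 51 ETH.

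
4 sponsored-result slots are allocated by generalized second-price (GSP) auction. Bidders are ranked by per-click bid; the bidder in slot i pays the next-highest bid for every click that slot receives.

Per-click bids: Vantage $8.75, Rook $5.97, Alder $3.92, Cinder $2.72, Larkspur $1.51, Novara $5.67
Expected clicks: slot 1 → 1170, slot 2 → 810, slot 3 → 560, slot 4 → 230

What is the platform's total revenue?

Total revenue: $14398.40

Per-click bids in order: $8.75 (Vantage) > $5.97 (Rook) > $5.67 (Novara) > $3.92 (Alder) > $2.72 (Cinder) > …
Slot 1: Vantage pays $5.97 × 1170 = $6984.90
Slot 2: Rook pays $5.67 × 810 = $4592.70
Slot 3: Novara pays $3.92 × 560 = $2195.20
Slot 4: Alder pays $2.72 × 230 = $625.60
Total = $14398.40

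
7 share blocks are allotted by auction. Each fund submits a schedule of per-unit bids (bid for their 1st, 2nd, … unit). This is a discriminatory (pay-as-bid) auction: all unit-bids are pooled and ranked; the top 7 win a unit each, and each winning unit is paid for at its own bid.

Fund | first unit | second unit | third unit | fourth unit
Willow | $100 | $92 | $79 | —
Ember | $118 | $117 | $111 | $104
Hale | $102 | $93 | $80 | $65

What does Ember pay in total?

Ember pays $450

Merging the schedules and taking the best 7: 118 (Ember-1), 117 (Ember-2), 111 (Ember-3), 104 (Ember-4), 102 (Hale-1), 100 (Willow-1), 93 (Hale-2)
Next rejected bid: $92 (not a price — pay-as-bid).
Ember's winning unit-bids: 118 + 117 + 111 + 104 = $450.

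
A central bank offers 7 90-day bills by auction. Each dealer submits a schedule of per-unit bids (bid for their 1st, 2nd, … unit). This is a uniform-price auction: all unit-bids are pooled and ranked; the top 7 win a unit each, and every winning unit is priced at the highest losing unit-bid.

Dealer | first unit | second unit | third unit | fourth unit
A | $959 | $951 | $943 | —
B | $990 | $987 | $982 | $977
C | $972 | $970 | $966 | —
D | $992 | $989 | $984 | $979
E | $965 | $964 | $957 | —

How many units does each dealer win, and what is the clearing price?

B 3, D 4; clearing price $977

Merging the schedules and taking the best 7: 992 (D-1), 990 (B-1), 989 (D-2), 987 (B-2), 984 (D-3), 982 (B-3), 979 (D-4)
Highest rejected unit-bid = $977.
Allocation: B 3, D 4.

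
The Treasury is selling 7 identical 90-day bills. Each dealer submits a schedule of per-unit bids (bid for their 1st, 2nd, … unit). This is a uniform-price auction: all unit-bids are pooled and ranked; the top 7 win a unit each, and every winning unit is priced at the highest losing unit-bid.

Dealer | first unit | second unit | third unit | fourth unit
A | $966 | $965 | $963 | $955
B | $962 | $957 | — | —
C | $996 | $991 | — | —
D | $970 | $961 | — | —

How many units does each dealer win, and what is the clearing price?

A 3, B 1, C 2, D 1; clearing price $961

Merging the schedules and taking the best 7: 996 (C-1), 991 (C-2), 970 (D-1), 966 (A-1), 965 (A-2), 963 (A-3), 962 (B-1)
The (k+1)-th unit-bid is $961.
Allocation: A 3, B 1, C 2, D 1.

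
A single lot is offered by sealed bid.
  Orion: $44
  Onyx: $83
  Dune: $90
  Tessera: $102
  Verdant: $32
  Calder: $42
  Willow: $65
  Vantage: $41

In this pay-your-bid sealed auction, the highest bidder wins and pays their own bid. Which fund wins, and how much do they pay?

Tessera pays $102

Sorting bids: 102 (Tessera) > 90 (Dune) > 83 (Onyx) > 65 (Willow) > 44 (Orion) > 42 (Calder) > …
Tessera is highest → pays own bid, $102.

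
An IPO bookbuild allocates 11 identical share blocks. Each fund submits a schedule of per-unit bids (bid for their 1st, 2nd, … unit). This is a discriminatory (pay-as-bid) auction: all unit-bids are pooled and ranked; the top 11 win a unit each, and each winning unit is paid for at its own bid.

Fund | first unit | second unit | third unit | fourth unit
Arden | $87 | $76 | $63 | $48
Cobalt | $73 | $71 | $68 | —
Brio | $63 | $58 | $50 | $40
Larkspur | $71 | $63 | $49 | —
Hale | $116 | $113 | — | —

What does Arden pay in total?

Pooled unit-bids ranked (top 11): 116 (Hale-1), 113 (Hale-2), 87 (Arden-1), 76 (Arden-2), 73 (Cobalt-1), 71 (Cobalt-2), 71 (Larkspur-1), 68 (Cobalt-3), 63 (Arden-3), 63 (Brio-1), 63 (Larkspur-2)
Next rejected bid: $58 (not a price — pay-as-bid).
Arden's winning unit-bids: 87 + 76 + 63 = $226.

Arden pays $226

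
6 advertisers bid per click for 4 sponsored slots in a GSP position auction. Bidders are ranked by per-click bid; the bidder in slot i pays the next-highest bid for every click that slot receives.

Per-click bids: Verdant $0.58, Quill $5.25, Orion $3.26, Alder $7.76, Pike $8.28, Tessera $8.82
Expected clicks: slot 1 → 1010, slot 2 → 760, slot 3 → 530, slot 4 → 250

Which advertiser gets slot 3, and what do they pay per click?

Alder; $5.25 per click

Sorting advertisers: $8.82 (Tessera) > $8.28 (Pike) > $7.76 (Alder) > $5.25 (Quill) > $3.26 (Orion) > …
Slot 3 goes to the third-ranked bidder, Alder, who pays the next bid down: $5.25/click.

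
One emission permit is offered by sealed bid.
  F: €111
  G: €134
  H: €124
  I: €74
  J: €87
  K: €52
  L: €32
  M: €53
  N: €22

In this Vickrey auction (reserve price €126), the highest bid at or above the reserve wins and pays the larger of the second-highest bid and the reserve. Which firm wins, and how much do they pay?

Vickrey auction (reserve price €126): the highest bid at or above the reserve wins and pays the larger of the second-highest bid and the reserve.
Bids ranked: 134 (G) > 124 (H) > 111 (F) > 87 (J) > 74 (I) > 53 (M) > …
G has the top bid at or above the reserve (€134).
Second-highest bid €124 is below the reserve €126, so the reserve binds → payment €126.

G pays €126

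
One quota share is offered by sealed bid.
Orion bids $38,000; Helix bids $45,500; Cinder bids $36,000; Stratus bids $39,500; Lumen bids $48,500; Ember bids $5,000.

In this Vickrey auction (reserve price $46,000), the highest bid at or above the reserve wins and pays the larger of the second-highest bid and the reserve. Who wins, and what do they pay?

Sorting bids: 48,500 (Lumen) > 45,500 (Helix) > 39,500 (Stratus) > 38,000 (Orion) > 36,000 (Cinder) > 5,000 (Ember)
Highest eligible bid: Lumen at $48,500.
Second-highest bid $45,500 is below the reserve $46,000, so the reserve binds → payment $46,000.

Lumen pays $46,000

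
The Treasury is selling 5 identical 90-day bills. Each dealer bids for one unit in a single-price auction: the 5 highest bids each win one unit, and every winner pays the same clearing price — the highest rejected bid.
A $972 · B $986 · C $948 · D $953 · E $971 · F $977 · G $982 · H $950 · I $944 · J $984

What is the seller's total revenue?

Total revenue: $4,855

Sorting: 986 (B), 984 (J), 982 (G), 977 (F), 972 (A), 971 (E), 953 (D), …
Winners (5 units): B, J, G, F, A.
First losing bid is E's $971, which sets the uniform price.
Total revenue = 5 × $971 = $4,855.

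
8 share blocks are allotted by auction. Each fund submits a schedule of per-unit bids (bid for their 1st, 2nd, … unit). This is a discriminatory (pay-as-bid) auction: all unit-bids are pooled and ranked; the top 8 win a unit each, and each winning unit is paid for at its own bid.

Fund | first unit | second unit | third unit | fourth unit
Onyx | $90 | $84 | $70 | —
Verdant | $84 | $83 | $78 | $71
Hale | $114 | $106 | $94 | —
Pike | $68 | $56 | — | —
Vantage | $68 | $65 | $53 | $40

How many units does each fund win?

All unit-bids, highest first — top 8: 114 (Hale-1), 106 (Hale-2), 94 (Hale-3), 90 (Onyx-1), 84 (Onyx-2), 84 (Verdant-1), 83 (Verdant-2), 78 (Verdant-3)
Next rejected bid: $71 (not a price — pay-as-bid).
Allocation: Hale 3, Onyx 2, Verdant 3.

Hale 3, Onyx 2, Verdant 3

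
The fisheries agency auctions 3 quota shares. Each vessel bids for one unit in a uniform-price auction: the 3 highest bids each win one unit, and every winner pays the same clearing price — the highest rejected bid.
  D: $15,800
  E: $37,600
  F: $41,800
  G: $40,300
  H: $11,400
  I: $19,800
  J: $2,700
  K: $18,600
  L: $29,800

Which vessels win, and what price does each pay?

F, G, E; each pays $29,800

Sorting: 41,800 (F), 40,300 (G), 37,600 (E), 29,800 (L), 19,800 (I), …
Winners (3 units): F, G, E.
First losing bid is L's $29,800, which sets the uniform price.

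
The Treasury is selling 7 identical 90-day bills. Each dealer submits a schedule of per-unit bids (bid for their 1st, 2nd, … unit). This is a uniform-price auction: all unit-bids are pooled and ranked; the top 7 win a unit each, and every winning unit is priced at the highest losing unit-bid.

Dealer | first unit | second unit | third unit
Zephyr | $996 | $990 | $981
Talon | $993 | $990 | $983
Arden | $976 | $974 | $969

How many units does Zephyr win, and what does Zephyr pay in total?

Zephyr: 3 units, pays $2,922

Pooled unit-bids ranked (top 7): 996 (Zephyr-1), 993 (Talon-1), 990 (Zephyr-2), 990 (Talon-2), 983 (Talon-3), 981 (Zephyr-3), 976 (Arden-1)
The (k+1)-th unit-bid is $974.
Zephyr wins 3 unit(s) at $974 each.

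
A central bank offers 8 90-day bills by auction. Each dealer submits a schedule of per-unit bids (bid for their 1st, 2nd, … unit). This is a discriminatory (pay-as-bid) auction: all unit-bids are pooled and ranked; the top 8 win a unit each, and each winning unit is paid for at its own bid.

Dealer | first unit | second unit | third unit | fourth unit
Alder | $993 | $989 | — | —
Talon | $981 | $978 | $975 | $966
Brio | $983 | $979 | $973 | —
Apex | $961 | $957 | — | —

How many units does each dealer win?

Alder 2, Brio 3, Talon 3

Merging the schedules and taking the best 8: 993 (Alder-1), 989 (Alder-2), 983 (Brio-1), 981 (Talon-1), 979 (Brio-2), 978 (Talon-2), 975 (Talon-3), 973 (Brio-3)
Next rejected bid: $966 (not a price — pay-as-bid).
Allocation: Alder 2, Brio 3, Talon 3.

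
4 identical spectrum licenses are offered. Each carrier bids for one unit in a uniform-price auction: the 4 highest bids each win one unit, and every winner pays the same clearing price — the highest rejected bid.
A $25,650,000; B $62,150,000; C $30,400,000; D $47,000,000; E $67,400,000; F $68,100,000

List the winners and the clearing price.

Bids ranked high→low: 68,100,000 (F), 67,400,000 (E), 62,150,000 (B), 47,000,000 (D), 30,400,000 (C), 25,650,000 (A)
Winners (4 units): F, E, B, D.
Highest unsuccessful bid: $30,400,000 → clearing price.

F, E, B, D; each pays $30,400,000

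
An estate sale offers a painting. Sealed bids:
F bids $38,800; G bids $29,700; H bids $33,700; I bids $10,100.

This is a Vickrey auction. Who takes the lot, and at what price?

F pays $33,700

Sorting bids: 38,800 (F) > 33,700 (H) > 29,700 (G) > 10,100 (I)
F wins with the highest bid; price is set by the runner-up at $33,700.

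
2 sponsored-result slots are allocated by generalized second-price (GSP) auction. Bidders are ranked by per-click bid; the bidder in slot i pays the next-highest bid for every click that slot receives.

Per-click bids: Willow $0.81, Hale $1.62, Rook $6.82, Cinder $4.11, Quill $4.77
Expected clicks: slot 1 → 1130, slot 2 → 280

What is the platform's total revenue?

Total revenue: $6540.90

Ranked by bid: $6.82 (Rook) > $4.77 (Quill) > $4.11 (Cinder) > …
Slot 1: Rook pays $4.77 × 1130 = $5390.10
Slot 2: Quill pays $4.11 × 280 = $1150.80
Total = $6540.90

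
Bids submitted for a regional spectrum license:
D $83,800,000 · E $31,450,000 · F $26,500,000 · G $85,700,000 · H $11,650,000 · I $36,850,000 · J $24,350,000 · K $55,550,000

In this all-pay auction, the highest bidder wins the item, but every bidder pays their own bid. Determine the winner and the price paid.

G pays $85,700,000

Bids ranked: 85,700,000 (G) > 83,800,000 (D) > 55,550,000 (K) > 36,850,000 (I) > 31,450,000 (E) > 26,500,000 (F) > …
G is highest and takes the item; every bidder forfeits their bid.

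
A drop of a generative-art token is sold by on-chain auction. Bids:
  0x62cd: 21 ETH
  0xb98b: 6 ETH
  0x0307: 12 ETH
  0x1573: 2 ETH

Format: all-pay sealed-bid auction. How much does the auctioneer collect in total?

Total revenue: 41 ETH

Bids ranked: 21 (0x62cd) > 12 (0x0307) > 6 (0xb98b) > 2 (0x1573)
Every bidder forfeits their bid regardless of winning.
Revenue = 21 + 6 + 12 + 2 = 41 ETH.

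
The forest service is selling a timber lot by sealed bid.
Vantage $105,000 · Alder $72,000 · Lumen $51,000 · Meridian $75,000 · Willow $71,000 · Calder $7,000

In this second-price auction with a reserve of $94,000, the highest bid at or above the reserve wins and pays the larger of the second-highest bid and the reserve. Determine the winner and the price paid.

Vantage pays $94,000

Rule: the highest bid at or above the reserve wins and pays the larger of the second-highest bid and the reserve.
Bids ranked: 105,000 (Vantage) > 75,000 (Meridian) > 72,000 (Alder) > 71,000 (Willow) > 51,000 (Lumen) > 7,000 (Calder)
Highest eligible bid: Vantage at $105,000.
max(second-highest $75,000, reserve $94,000) = $94,000.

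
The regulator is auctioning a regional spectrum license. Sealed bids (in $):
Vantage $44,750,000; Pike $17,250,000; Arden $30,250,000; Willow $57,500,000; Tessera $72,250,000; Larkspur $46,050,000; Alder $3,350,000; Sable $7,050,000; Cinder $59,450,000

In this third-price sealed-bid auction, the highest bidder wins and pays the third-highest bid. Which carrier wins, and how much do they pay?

Bids in order: 72,250,000 (Tessera) > 59,450,000 (Cinder) > 57,500,000 (Willow) > 46,050,000 (Larkspur) > 44,750,000 (Vantage) > 30,250,000 (Arden) > …
Tessera wins; payment is bid #3 in the ranking = $57,500,000.

Tessera pays $57,500,000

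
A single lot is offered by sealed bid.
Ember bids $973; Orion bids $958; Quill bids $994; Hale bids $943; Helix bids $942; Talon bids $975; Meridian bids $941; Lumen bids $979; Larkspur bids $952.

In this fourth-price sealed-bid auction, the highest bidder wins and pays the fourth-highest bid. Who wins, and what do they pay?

Quill pays $973

Sorting bids: 994 (Quill) > 979 (Lumen) > 975 (Talon) > 973 (Ember) > 958 (Orion) > 952 (Larkspur) > …
Quill is highest; pays the fourth-highest bid, $973.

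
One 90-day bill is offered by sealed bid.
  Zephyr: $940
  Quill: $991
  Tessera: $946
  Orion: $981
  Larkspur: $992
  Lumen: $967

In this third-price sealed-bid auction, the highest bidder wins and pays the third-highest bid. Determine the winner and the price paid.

Sorting bids: 992 (Larkspur) > 991 (Quill) > 981 (Orion) > 967 (Lumen) > 946 (Tessera) > 940 (Zephyr)
Larkspur wins; payment is bid #3 in the ranking = $981.

Larkspur pays $981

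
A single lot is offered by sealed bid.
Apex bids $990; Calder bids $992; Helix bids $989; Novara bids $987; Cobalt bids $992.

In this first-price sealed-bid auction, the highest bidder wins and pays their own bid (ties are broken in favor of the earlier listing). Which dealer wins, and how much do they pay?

Calder pays $992

Bids in order: 992 (Calder) > 992 (Cobalt) > 990 (Apex) > 989 (Helix) > 987 (Novara)
Tie at $992 → Calder wins by tie-break.
First-price: Calder pays what they bid, $992.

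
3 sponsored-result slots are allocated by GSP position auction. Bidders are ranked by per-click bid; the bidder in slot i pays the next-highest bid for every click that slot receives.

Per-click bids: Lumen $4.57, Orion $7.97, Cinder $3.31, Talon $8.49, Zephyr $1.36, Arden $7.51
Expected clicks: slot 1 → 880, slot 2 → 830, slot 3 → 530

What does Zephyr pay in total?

Per-click bids in order: $8.49 (Talon) > $7.97 (Orion) > $7.51 (Arden) > $4.57 (Lumen) > …
Zephyr ranks below slot 3 → no slot, pays nothing.

Zephyr pays $0.00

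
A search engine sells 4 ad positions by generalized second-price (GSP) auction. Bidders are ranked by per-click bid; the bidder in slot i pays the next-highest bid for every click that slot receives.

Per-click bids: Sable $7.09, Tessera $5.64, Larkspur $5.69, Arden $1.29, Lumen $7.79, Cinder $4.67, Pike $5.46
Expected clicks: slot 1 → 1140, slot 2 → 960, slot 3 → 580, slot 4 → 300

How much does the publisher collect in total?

Per-click bids in order: $7.79 (Lumen) > $7.09 (Sable) > $5.69 (Larkspur) > $5.64 (Tessera) > $5.46 (Pike) > …
Slot 1: Lumen pays $7.09 × 1140 = $8082.60
Slot 2: Sable pays $5.69 × 960 = $5462.40
Slot 3: Larkspur pays $5.64 × 580 = $3271.20
Slot 4: Tessera pays $5.46 × 300 = $1638.00
Total = $18454.20

Total revenue: $18454.20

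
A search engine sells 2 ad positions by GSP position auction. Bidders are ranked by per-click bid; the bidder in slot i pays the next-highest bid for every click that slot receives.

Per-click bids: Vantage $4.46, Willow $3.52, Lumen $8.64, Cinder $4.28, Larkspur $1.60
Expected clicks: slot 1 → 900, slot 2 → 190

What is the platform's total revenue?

Sorting advertisers: $8.64 (Lumen) > $4.46 (Vantage) > $4.28 (Cinder) > …
Slot 1: Lumen pays $4.46 × 900 = $4014.00
Slot 2: Vantage pays $4.28 × 190 = $813.20
Total = $4827.20

Total revenue: $4827.20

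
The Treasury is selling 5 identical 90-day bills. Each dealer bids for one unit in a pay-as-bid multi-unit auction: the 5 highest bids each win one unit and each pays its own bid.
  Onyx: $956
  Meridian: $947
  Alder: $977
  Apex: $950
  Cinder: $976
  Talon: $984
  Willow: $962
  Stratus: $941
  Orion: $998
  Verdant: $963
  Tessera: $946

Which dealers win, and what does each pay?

Orion $998, Talon $984, Alder $977, Cinder $976, Verdant $963

Sorting: 998 (Orion), 984 (Talon), 977 (Alder), 976 (Cinder), 963 (Verdant), 962 (Willow), 956 (Onyx), …
The 5 highest are Orion, Talon, Alder, Cinder, Verdant.
Each winner pays its own bid: Orion $998, Talon $984, Alder $977, Cinder $976, Verdant $963.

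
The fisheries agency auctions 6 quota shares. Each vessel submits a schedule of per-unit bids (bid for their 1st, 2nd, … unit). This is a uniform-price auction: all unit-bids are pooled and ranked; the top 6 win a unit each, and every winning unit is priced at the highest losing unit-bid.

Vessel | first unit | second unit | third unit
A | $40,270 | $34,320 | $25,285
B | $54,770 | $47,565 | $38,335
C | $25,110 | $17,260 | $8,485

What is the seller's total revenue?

Pooled unit-bids ranked (top 6): 54,770 (B-1), 47,565 (B-2), 40,270 (A-1), 38,335 (B-3), 34,320 (A-2), 25,285 (A-3)
Highest rejected unit-bid = $25,110.
Allocation: A 3, B 3. Every unit priced at $25,110.
Revenue = 6 × 25,110 = $150,660.

Total revenue: $150,660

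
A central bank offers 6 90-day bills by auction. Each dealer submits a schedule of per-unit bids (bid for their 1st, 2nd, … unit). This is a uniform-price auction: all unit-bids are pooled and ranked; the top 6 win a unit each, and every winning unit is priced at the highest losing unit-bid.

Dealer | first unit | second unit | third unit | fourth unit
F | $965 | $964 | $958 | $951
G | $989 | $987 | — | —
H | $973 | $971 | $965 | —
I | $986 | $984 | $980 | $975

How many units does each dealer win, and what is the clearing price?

G 2, I 4; clearing price $973

Merging the schedules and taking the best 6: 989 (G-1), 987 (G-2), 986 (I-1), 984 (I-2), 980 (I-3), 975 (I-4)
Highest rejected unit-bid = $973.
Allocation: G 2, I 4.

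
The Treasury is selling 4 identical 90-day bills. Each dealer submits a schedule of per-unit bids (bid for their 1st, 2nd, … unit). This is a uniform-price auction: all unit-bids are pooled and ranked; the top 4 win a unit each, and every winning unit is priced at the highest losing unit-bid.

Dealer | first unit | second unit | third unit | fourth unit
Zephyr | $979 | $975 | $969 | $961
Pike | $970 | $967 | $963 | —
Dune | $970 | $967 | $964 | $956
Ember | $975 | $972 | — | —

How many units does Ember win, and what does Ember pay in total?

All unit-bids, highest first — top 4: 979 (Zephyr-1), 975 (Zephyr-2), 975 (Ember-1), 972 (Ember-2)
First bid not allocated: $970.
Ember wins 2 unit(s) at $970 each.

Ember: 2 units, pays $1,940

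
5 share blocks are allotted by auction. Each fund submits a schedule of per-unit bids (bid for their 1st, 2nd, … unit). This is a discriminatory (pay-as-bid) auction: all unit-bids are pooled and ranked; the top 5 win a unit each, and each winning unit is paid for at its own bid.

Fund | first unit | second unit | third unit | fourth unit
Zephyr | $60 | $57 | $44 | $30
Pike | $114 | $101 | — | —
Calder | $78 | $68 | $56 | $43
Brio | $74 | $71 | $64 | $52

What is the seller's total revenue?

Total revenue: $438

All unit-bids, highest first — top 5: 114 (Pike-1), 101 (Pike-2), 78 (Calder-1), 74 (Brio-1), 71 (Brio-2)
Next rejected bid: $68 (not a price — pay-as-bid).
Each winning unit pays its own bid.
Revenue = 114 + 101 + 78 + 74 + 71 = $438.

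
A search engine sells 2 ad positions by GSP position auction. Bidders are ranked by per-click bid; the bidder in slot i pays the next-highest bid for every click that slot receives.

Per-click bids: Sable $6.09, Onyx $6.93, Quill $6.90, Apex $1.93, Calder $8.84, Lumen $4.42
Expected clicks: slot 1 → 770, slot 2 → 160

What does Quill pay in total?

Quill pays $0.00

Ranked by bid: $8.84 (Calder) > $6.93 (Onyx) > $6.90 (Quill) > …
Quill ranks below slot 2 → no slot, pays nothing.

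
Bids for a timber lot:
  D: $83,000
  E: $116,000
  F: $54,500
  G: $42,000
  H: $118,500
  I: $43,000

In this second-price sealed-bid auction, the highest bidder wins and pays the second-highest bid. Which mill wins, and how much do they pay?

Bids in order: 118,500 (H) > 116,000 (E) > 83,000 (D) > 54,500 (F) > 43,000 (I) > 42,000 (G)
H is highest; pays the second-highest bid, $116,000.

H pays $116,000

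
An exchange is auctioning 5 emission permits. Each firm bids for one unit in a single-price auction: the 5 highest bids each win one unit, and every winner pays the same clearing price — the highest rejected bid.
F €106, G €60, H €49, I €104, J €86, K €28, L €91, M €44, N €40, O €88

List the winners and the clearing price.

Bids ranked high→low: 106 (F), 104 (I), 91 (L), 88 (O), 86 (J), 60 (G), 49 (H), …
Winners (5 units): F, I, L, O, J.
Highest unsuccessful bid: €60 → clearing price.

F, I, L, O, J; each pays €60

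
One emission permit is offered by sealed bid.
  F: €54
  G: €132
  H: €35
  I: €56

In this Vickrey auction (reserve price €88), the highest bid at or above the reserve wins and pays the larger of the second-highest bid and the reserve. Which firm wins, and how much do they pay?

G pays €88

Rule: the highest bid at or above the reserve wins and pays the larger of the second-highest bid and the reserve.
Bids in order: 132 (G) > 56 (I) > 54 (F) > 35 (H)
G has the top bid at or above the reserve (€132).
max(second-highest €56, reserve €88) = €88.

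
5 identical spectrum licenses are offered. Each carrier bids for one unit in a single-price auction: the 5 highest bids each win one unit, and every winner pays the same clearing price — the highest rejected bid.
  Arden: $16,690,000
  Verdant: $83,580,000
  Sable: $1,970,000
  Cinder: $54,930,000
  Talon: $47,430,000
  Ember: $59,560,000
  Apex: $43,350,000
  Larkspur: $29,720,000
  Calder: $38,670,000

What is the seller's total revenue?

Total revenue: $193,350,000

Sorting: 83,580,000 (Verdant), 59,560,000 (Ember), 54,930,000 (Cinder), 47,430,000 (Talon), 43,350,000 (Apex), 38,670,000 (Calder), 29,720,000 (Larkspur), …
Top 5: Verdant, Ember, Cinder, Talon, Apex.
First losing bid is Calder's $38,670,000, which sets the uniform price.
Total revenue = 5 × $38,670,000 = $193,350,000.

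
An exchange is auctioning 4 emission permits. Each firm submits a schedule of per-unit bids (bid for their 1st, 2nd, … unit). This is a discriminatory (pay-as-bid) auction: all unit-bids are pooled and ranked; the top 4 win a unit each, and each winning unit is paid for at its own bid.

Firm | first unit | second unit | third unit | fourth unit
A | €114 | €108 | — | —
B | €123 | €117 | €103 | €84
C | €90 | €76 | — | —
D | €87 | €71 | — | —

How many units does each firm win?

A 2, B 2

Pooled unit-bids ranked (top 4): 123 (B-1), 117 (B-2), 114 (A-1), 108 (A-2)
Next rejected bid: €103 (not a price — pay-as-bid).
Allocation: A 2, B 2.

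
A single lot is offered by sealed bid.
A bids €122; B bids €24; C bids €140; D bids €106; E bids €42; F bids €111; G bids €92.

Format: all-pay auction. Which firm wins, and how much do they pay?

Rule: the highest bidder wins the item, but every bidder pays their own bid.
Bids in order: 140 (C) > 122 (A) > 111 (F) > 106 (D) > 92 (G) > 42 (E) > …
C wins with the top bid; all bids are sunk regardless.

C pays €140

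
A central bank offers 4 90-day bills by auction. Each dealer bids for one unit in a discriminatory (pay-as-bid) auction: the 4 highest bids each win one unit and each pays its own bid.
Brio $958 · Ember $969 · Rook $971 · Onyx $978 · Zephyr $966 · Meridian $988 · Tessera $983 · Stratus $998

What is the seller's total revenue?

Total revenue: $3,947

Sorting: 998 (Stratus), 988 (Meridian), 983 (Tessera), 978 (Onyx), 971 (Rook), 969 (Ember), …
The 4 highest are Stratus, Meridian, Tessera, Onyx.
Total revenue = 998 + 988 + 983 + 978 = $3,947.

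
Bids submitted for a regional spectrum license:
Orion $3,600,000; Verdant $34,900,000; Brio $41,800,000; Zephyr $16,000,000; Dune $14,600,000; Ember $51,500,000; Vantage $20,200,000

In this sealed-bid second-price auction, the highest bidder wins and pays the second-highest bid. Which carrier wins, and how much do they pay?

Rule: the highest bidder wins and pays the second-highest bid.
Bids ranked: 51,500,000 (Ember) > 41,800,000 (Brio) > 34,900,000 (Verdant) > 20,200,000 (Vantage) > 16,000,000 (Zephyr) > 14,600,000 (Dune) > …
Ember wins with the highest bid; price is set by the runner-up at $41,800,000.

Ember pays $41,800,000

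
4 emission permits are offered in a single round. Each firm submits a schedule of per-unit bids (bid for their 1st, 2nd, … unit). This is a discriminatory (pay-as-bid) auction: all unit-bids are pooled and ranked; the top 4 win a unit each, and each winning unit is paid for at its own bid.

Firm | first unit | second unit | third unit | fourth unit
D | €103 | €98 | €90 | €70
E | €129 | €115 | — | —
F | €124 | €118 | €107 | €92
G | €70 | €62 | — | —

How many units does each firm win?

E 2, F 2

All unit-bids, highest first — top 4: 129 (E-1), 124 (F-1), 118 (F-2), 115 (E-2)
Next rejected bid: €107 (not a price — pay-as-bid).
Allocation: E 2, F 2.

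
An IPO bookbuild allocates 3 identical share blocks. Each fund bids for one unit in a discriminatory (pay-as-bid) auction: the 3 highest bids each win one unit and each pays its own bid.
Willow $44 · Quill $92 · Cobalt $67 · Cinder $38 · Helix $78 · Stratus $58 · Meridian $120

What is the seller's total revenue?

Sorting: 120 (Meridian), 92 (Quill), 78 (Helix), 67 (Cobalt), 58 (Stratus), …
Winners (3 units): Meridian, Quill, Helix.
Total revenue = 120 + 92 + 78 = $290.

Total revenue: $290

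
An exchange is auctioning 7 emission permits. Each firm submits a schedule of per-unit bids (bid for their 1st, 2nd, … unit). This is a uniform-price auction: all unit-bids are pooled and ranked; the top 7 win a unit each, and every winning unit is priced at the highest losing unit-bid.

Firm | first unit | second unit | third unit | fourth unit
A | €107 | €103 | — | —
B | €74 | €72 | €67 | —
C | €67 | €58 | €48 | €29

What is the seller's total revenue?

Pooled unit-bids ranked (top 7): 107 (A-1), 103 (A-2), 74 (B-1), 72 (B-2), 67 (B-3), 67 (C-1), 58 (C-2)
First bid not allocated: €48.
Allocation: A 2, B 3, C 2. Every unit priced at €48.
Revenue = 7 × 48 = €336.

Total revenue: €336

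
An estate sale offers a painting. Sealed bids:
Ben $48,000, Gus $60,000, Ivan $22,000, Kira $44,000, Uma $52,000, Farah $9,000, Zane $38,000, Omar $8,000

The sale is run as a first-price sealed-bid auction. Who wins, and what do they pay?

Bids ranked: 60,000 (Gus) > 52,000 (Uma) > 48,000 (Ben) > 44,000 (Kira) > 38,000 (Zane) > 22,000 (Ivan) > …
Gus is highest → pays own bid, $60,000.

Gus pays $60,000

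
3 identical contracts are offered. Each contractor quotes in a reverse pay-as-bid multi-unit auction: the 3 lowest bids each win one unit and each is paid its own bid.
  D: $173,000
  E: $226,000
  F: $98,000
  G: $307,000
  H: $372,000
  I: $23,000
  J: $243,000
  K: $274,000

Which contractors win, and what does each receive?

I $23,000, F $98,000, D $173,000

Ordering the bids: 23,000 (I), 98,000 (F), 173,000 (D), 226,000 (E), 243,000 (J), …
Winners (3 units): I, F, D.
Each winner is paid its own bid: I $23,000, F $98,000, D $173,000.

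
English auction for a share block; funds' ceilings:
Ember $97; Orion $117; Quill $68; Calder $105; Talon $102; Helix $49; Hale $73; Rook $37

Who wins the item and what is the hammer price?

Open ascending-bid auction: the price rises until one bidder remains; the winner pays the price at which the last rival dropped out.
Limits ranked: 117 (Orion) > 105 (Calder) > 102 (Talon) > 97 (Ember) > 73 (Hale) > 68 (Quill) > …
Bidding ends when Calder exits at $105; Orion takes it.

Orion wins at $105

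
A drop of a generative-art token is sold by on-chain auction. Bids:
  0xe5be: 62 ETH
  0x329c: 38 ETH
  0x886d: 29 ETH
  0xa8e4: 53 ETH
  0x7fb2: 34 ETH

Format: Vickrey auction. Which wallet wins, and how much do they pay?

Bids ranked: 62 (0xe5be) > 53 (0xa8e4) > 38 (0x329c) > 34 (0x7fb2) > 29 (0x886d)
Second-price: 0xe5be pays 0xa8e4's bid of 53 ETH.

0xe5be pays 53 ETH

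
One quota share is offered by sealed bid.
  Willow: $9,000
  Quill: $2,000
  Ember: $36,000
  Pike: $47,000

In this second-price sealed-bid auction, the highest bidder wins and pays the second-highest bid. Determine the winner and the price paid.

Pike pays $36,000

Second-price sealed-bid auction: the highest bidder wins and pays the second-highest bid.
Bids ranked: 47,000 (Pike) > 36,000 (Ember) > 9,000 (Willow) > 2,000 (Quill)
Pike is highest; pays the second-highest bid, $36,000.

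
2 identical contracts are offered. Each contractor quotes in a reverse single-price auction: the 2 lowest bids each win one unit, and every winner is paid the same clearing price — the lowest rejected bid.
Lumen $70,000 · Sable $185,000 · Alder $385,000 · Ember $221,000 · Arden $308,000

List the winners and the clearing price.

Lumen, Sable; each is paid $221,000

Ordering the bids: 70,000 (Lumen), 185,000 (Sable), 221,000 (Ember), 308,000 (Arden), …
Lowest 2: Lumen, Sable.
First losing bid is Ember's $221,000, which sets the uniform price.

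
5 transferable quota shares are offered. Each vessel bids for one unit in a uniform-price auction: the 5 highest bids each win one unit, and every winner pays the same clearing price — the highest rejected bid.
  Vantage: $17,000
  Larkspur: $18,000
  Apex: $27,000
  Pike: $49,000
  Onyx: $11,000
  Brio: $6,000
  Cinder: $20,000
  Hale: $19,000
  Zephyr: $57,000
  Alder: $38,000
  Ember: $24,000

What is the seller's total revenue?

Bids ranked high→low: 57,000 (Zephyr), 49,000 (Pike), 38,000 (Alder), 27,000 (Apex), 24,000 (Ember), 20,000 (Cinder), 19,000 (Hale), …
Winners (5 units): Zephyr, Pike, Alder, Apex, Ember.
Clearing price = highest rejected bid = $20,000.
Total revenue = 5 × $20,000 = $100,000.

Total revenue: $100,000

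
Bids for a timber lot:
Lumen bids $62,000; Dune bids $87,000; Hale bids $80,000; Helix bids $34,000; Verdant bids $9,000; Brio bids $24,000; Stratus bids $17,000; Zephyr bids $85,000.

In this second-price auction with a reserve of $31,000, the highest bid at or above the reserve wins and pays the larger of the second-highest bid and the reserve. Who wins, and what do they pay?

Bids ranked: 87,000 (Dune) > 85,000 (Zephyr) > 80,000 (Hale) > 62,000 (Lumen) > 34,000 (Helix) > 24,000 (Brio) > …
Dune has the top bid at or above the reserve ($87,000).
max(second-highest $85,000, reserve $31,000) = $85,000; the reserve does not bind.

Dune pays $85,000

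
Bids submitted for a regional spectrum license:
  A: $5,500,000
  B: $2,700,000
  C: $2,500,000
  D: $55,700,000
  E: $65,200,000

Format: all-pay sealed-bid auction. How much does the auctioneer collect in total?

Total revenue: $131,600,000

Bids in order: 65,200,000 (E) > 55,700,000 (D) > 5,500,000 (A) > 2,700,000 (B) > 2,500,000 (C)
E wins with the top bid; all bids are sunk regardless.
Every bidder forfeits their bid regardless of winning.
Revenue = 5,500,000 + 2,700,000 + 2,500,000 + 55,700,000 + 65,200,000 = $131,600,000.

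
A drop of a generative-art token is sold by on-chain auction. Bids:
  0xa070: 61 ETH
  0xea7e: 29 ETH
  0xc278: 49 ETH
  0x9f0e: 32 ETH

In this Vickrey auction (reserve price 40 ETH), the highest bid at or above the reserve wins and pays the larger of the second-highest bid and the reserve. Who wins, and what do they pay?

0xa070 pays 49 ETH

Sorting bids: 61 (0xa070) > 49 (0xc278) > 32 (0x9f0e) > 29 (0xea7e)
Highest eligible bid: 0xa070 at 61 ETH.
max(second-highest 49 ETH, reserve 40 ETH) = 49 ETH; the reserve does not bind.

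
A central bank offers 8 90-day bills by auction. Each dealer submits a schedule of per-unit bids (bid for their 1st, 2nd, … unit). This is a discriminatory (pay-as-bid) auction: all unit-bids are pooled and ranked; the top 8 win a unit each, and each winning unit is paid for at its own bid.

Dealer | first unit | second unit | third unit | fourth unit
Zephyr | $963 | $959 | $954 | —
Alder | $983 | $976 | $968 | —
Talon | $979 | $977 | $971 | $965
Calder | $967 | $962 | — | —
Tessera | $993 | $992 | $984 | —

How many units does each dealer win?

Alder 2, Talon 3, Tessera 3

Pooled unit-bids ranked (top 8): 993 (Tessera-1), 992 (Tessera-2), 984 (Tessera-3), 983 (Alder-1), 979 (Talon-1), 977 (Talon-2), 976 (Alder-2), 971 (Talon-3)
Next rejected bid: $968 (not a price — pay-as-bid).
Allocation: Alder 2, Talon 3, Tessera 3.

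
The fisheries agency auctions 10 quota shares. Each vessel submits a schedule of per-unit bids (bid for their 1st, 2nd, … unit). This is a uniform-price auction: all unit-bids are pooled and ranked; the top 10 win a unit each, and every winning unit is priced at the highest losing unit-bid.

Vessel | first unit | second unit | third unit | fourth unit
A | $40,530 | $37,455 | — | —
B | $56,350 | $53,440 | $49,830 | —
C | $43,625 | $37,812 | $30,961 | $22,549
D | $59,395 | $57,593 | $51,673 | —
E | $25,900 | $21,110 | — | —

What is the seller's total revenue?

Total revenue: $309,610

Pooled unit-bids ranked (top 10): 59,395 (D-1), 57,593 (D-2), 56,350 (B-1), 53,440 (B-2), 51,673 (D-3), 49,830 (B-3), 43,625 (C-1), 40,530 (A-1), 37,812 (C-2), 37,455 (A-2)
The (k+1)-th unit-bid is $30,961.
Allocation: A 2, B 3, C 2, D 3. Every unit priced at $30,961.
Revenue = 10 × 30,961 = $309,610.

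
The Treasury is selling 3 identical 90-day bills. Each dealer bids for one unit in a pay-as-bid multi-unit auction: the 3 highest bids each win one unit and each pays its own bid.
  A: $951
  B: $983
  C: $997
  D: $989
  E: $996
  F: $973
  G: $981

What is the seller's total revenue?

Total revenue: $2,982

Sorting: 997 (C), 996 (E), 989 (D), 983 (B), 981 (G), …
The 3 highest are C, E, D.
Total revenue = 997 + 996 + 989 = $2,982.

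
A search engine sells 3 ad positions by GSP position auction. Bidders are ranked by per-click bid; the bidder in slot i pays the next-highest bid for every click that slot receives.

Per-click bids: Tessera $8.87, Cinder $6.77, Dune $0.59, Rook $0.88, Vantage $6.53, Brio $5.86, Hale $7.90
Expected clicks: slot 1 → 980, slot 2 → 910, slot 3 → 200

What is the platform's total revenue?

Total revenue: $15208.70

Ranked by bid: $8.87 (Tessera) > $7.90 (Hale) > $6.77 (Cinder) > $6.53 (Vantage) > …
Slot 1: Tessera pays $7.90 × 980 = $7742.00
Slot 2: Hale pays $6.77 × 910 = $6160.70
Slot 3: Cinder pays $6.53 × 200 = $1306.00
Total = $15208.70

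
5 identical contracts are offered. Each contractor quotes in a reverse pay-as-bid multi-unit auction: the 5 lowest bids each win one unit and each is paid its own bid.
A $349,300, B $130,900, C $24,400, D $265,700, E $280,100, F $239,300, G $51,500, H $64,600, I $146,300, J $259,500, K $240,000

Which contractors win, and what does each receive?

Bids ranked low→high: 24,400 (C), 51,500 (G), 64,600 (H), 130,900 (B), 146,300 (I), 239,300 (F), 240,000 (K), …
The 5 lowest are C, G, H, B, I.
Each winner is paid its own bid: C $24,400, G $51,500, H $64,600, B $130,900, I $146,300.

C $24,400, G $51,500, H $64,600, B $130,900, I $146,300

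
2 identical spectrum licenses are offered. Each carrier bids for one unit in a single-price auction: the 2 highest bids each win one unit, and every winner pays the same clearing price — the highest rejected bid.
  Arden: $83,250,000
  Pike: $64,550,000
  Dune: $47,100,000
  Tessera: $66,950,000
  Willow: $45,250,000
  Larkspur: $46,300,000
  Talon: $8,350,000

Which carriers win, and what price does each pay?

Ordering the bids: 83,250,000 (Arden), 66,950,000 (Tessera), 64,550,000 (Pike), 47,100,000 (Dune), …
The 2 highest are Arden, Tessera.
Highest unsuccessful bid: $64,550,000 → clearing price.

Arden, Tessera; each pays $64,550,000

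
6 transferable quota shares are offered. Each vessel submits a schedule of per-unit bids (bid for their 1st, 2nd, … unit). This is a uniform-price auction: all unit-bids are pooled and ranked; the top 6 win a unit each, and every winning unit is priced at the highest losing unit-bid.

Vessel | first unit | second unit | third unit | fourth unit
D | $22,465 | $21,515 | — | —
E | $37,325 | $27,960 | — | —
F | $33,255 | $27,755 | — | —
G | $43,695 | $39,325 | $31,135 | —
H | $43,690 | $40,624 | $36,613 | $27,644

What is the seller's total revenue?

Total revenue: $199,530

Merging the schedules and taking the best 6: 43,695 (G-1), 43,690 (H-1), 40,624 (H-2), 39,325 (G-2), 37,325 (E-1), 36,613 (H-3)
Highest rejected unit-bid = $33,255.
Allocation: E 1, G 2, H 3. Every unit priced at $33,255.
Revenue = 6 × 33,255 = $199,530.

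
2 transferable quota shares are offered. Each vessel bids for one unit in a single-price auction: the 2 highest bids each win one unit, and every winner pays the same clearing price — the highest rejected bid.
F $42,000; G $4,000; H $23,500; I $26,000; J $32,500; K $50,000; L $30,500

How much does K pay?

Bids ranked high→low: 50,000 (K), 42,000 (F), 32,500 (J), 30,500 (L), …
Winners (2 units): K, F.
Clearing price = highest rejected bid = $32,500.
K wins → pays $32,500.

K pays $32,500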